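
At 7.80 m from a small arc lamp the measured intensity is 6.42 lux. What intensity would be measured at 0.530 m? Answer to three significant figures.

1390 lux

Since intensity falls as 1/r², scaling from 7.80 m to 0.530 m:
6.42 × (7.80/0.530)² = 6.42 × 216.6 = 1391 lux.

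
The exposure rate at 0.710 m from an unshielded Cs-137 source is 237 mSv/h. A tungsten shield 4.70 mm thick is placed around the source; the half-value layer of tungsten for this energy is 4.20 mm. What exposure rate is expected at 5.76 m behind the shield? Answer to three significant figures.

Distance alone: 237 × (0.710/5.76)² = 237 × 0.01519 = 3.600 mSv/h.
Shield: 4.70/4.20 = 1.119 half-value layers → attenuation 2^(−1.119) = 0.4604.
Combined: 3.600 × 0.4604 = 1.657 mSv/h.

1.66 mSv/h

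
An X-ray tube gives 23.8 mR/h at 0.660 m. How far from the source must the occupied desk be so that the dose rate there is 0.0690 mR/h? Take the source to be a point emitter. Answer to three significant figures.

Applying the 1/r² law, d₂ = d₁·√(I₁/I₂).
I₁/I₂ = 23.8/0.0690 = 344.9, so d₂ = 0.660 × √344.9 = 12.26 m.

12.3 m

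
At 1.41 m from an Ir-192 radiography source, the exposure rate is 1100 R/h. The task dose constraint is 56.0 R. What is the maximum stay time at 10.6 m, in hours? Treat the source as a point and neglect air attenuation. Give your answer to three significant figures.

2.88 h

Intensity scales as (d₁/d₂)², so rate at 10.6 m:
(1.41/10.6)² = 0.01769, so 1100 × 0.01769 = 19.46 R/h.
Stay time = 56.0 R ÷ 19.46 R/h = 2.878 h.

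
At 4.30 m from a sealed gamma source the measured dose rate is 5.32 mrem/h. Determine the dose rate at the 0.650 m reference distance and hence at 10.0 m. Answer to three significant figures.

233 mrem/h; 0.984 mrem/h

Intensity scales as (d₁/d₂)², so
At 0.650 m: 5.32 × (4.30/0.650)² = 5.32 × 43.76 = 232.8 mrem/h
At 10.0 m: (0.650/10.0)² = 0.004225, so 232.8 × 0.004225 = 0.9836 mrem/h.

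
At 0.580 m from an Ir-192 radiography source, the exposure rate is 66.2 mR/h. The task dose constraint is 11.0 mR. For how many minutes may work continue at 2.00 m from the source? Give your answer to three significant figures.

By the inverse-square law, rate at 2.00 m:
66.2 × (0.580/2.00)² = 66.2 × 0.08410 = 5.567 mR/h.
Stay time = 11.0 mR ÷ 5.567 mR/h = 1.976 h = 118.6 min.

119 min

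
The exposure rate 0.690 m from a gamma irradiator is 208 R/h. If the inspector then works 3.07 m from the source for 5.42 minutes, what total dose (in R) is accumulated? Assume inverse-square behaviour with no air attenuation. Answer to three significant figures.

By the inverse-square law, rate at 3.07 m:
208 × (0.690/3.07)² = 208 × 0.05052 = 10.51 R/h.
Dose = rate × time = 10.51 R/h × 0.09033 h = 0.9494 R.

0.949 R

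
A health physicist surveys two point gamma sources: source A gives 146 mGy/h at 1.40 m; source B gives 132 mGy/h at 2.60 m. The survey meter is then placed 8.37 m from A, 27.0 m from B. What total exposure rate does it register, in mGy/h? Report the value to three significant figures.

Each source contributes Iᵢ·(dᵢ/rᵢ)²; contributions add.
A: 146 × (1.40/8.37)² = 4.085 mGy/h
B: 132 × (2.60/27.0)² = 1.224 mGy/h
Total = 4.085 + 1.224 = 5.309 mGy/h.

5.31 mGy/h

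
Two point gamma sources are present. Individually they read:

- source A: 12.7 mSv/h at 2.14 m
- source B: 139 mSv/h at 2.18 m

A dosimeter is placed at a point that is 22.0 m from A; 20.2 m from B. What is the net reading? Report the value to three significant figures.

By superposition, sum each source's inverse-square contribution:
A: 12.7 × (2.14/22.0)² = 0.1202 mSv/h
B: 139 × (2.18/20.2)² = 1.619 mSv/h
Total = 0.1202 + 1.619 = 1.739 mSv/h.

1.74 mSv/h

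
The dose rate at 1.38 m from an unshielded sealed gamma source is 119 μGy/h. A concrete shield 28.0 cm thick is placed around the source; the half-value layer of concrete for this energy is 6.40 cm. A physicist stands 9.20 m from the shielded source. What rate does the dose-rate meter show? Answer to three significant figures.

0.129 μGy/h

Distance alone: (1.38/9.20)² = 0.02250, so 119 × 0.02250 = 2.677 μGy/h.
Shield: 28.0/6.40 = 4.375 half-value layers → attenuation 2^(−4.375) = 0.04819.
Combined: 2.677 × 0.04819 = 0.1290 μGy/h.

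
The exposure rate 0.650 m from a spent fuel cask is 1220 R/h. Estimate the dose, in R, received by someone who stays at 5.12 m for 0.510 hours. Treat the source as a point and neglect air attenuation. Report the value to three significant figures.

10.0 R

Since intensity falls as 1/r², rate at 5.12 m:
(0.650/5.12)² = 0.01612, so 1220 × 0.01612 = 19.67 R/h.
Dose = rate × time = 19.67 R/h × 0.5100 h = 10.03 R.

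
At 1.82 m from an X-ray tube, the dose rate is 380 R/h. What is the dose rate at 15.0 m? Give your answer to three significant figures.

5.59 R/h

Using I₁d₁² = I₂d₂², the rate at 15.0 m is
380 × (1.82/15.0)² = 380 × 0.01472 = 5.594 R/h.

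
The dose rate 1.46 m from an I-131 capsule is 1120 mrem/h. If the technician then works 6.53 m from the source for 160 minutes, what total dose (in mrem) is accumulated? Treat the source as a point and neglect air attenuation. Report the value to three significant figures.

Intensity scales as (d₁/d₂)², so rate at 6.53 m:
(1.46/6.53)² = 0.04999, so 1120 × 0.04999 = 55.99 mrem/h.
Dose = rate × time = 55.99 mrem/h × 2.667 h = 149.3 mrem.

149 mrem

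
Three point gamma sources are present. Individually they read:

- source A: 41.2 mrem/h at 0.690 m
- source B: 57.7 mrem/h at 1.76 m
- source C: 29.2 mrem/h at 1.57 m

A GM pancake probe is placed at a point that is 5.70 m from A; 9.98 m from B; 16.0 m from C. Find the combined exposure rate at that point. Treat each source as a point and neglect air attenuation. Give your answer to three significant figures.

2.68 mrem/h

By superposition, sum each source's inverse-square contribution:
A: 41.2 × (0.690/5.70)² = 0.6037 mrem/h
B: 57.7 × (1.76/9.98)² = 1.794 mrem/h
C: 29.2 × (1.57/16.0)² = 0.2812 mrem/h
Total = 0.6037 + 1.794 + 0.2812 = 2.679 mrem/h.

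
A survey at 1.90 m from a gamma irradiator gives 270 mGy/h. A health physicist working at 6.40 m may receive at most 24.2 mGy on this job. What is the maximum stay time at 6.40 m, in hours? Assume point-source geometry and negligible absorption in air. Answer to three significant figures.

1.02 h

Since intensity falls as 1/r², rate at 6.40 m:
270 × (1.90/6.40)² = 270 × 0.08813 = 23.80 mGy/h.
Stay time = 24.2 mGy ÷ 23.80 mGy/h = 1.017 h.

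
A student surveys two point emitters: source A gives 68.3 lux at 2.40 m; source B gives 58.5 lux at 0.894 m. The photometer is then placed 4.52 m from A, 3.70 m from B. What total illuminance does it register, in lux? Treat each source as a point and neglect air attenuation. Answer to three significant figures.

22.7 lux

Each source contributes Iᵢ·(dᵢ/rᵢ)²; contributions add.
A: 68.3 × (2.40/4.52)² = 19.26 lux
B: 58.5 × (0.894/3.70)² = 3.415 lux
Total = 19.26 + 3.415 = 22.68 lux.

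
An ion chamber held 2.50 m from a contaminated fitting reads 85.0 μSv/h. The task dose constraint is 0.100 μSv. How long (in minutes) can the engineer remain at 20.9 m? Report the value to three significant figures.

Since intensity falls as 1/r², rate at 20.9 m:
(2.50/20.9)² = 0.01431, so 85.0 × 0.01431 = 1.216 μSv/h.
Stay time = 0.100 μSv ÷ 1.216 μSv/h = 0.08224 h = 4.934 min.

4.93 min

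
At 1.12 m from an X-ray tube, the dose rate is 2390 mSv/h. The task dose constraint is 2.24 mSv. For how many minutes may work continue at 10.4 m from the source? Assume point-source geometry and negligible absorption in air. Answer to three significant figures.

4.85 min

By the inverse-square law, rate at 10.4 m:
2390 × (1.12/10.4)² = 2390 × 0.01160 = 27.72 mSv/h.
Stay time = 2.24 mSv ÷ 27.72 mSv/h = 0.08081 h = 4.849 min.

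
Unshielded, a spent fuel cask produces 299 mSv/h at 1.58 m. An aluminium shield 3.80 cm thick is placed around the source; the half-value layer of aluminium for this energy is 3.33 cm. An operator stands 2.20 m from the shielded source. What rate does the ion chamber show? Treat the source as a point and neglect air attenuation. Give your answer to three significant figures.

69.9 mSv/h

Distance alone: 299 × (1.58/2.20)² = 299 × 0.5158 = 154.2 mSv/h.
Shield: 3.80/3.33 = 1.141 half-value layers → attenuation 2^(−1.141) = 0.4534.
Combined: 154.2 × 0.4534 = 69.91 mSv/h.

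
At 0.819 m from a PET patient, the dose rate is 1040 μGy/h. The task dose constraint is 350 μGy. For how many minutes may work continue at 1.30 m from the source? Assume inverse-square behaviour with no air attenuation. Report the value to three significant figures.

50.9 min

By the inverse-square law, rate at 1.30 m:
1040 × (0.819/1.30)² = 1040 × 0.3969 = 412.8 μGy/h.
Stay time = 350 μGy ÷ 412.8 μGy/h = 0.8479 h = 50.87 min.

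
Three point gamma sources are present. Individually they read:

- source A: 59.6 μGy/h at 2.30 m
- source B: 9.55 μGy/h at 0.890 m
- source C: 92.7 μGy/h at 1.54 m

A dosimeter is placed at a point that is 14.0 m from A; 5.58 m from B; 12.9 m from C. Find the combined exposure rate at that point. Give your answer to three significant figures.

3.17 μGy/h

By superposition, sum each source's inverse-square contribution:
A: 59.6 × (2.30/14.0)² = 1.609 μGy/h
B: 9.55 × (0.890/5.58)² = 0.2429 μGy/h
C: 92.7 × (1.54/12.9)² = 1.321 μGy/h
Total = 1.609 + 0.2429 + 1.321 = 3.173 μGy/h.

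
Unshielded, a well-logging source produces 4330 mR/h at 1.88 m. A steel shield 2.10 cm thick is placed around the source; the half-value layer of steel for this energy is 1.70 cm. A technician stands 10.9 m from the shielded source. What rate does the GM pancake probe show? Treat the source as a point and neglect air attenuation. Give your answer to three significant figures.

54.7 mR/h

Distance alone: (1.88/10.9)² = 0.02975, so 4330 × 0.02975 = 128.8 mR/h.
Shield: 2.10/1.70 = 1.235 half-value layers → attenuation 2^(−1.235) = 0.4248.
Combined: 128.8 × 0.4248 = 54.71 mR/h.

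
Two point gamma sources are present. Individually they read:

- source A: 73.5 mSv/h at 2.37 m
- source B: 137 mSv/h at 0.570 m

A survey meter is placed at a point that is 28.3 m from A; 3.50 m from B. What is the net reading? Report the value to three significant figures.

Each source contributes Iᵢ·(dᵢ/rᵢ)²; contributions add.
A: 73.5 × (2.37/28.3)² = 0.5155 mSv/h
B: 137 × (0.570/3.50)² = 3.634 mSv/h
Total = 0.5155 + 3.634 = 4.149 mSv/h.

4.15 mSv/h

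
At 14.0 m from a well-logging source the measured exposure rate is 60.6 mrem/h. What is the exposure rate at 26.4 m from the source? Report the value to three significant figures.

By the inverse-square law, scaling from 14.0 m to 26.4 m:
60.6 × (14.0/26.4)² = 60.6 × 0.2812 = 17.04 mrem/h.

17.0 mrem/h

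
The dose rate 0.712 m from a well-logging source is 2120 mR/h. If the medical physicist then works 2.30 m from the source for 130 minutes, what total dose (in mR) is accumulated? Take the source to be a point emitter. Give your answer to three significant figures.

Intensity scales as (d₁/d₂)², so rate at 2.30 m:
(0.712/2.30)² = 0.09583, so 2120 × 0.09583 = 203.2 mR/h.
Dose = rate × time = 203.2 mR/h × 2.167 h = 440.3 mR.

440 mR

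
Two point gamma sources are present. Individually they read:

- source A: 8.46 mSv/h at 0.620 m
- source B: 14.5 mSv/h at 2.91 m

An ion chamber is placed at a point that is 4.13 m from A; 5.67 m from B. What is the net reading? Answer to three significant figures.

4.01 mSv/h

Each source contributes Iᵢ·(dᵢ/rᵢ)²; contributions add.
A: 8.46 × (0.620/4.13)² = 0.1907 mSv/h
B: 14.5 × (2.91/5.67)² = 3.819 mSv/h
Total = 0.1907 + 3.819 = 4.010 mSv/h.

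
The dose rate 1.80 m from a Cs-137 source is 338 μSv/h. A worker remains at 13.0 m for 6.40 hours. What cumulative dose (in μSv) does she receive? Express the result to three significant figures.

Intensity scales as (d₁/d₂)², so rate at 13.0 m:
338 × (1.80/13.0)² = 338 × 0.01917 = 6.479 μSv/h.
Dose = rate × time = 6.479 μSv/h × 6.400 h = 41.47 μSv.

41.5 μSv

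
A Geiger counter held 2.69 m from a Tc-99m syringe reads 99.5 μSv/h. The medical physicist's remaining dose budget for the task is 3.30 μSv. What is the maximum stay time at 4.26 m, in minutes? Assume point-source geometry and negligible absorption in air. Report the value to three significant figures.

4.99 min

Since intensity falls as 1/r², rate at 4.26 m:
(2.69/4.26)² = 0.3987, so 99.5 × 0.3987 = 39.67 μSv/h.
Stay time = 3.30 μSv ÷ 39.67 μSv/h = 0.08319 h = 4.991 min.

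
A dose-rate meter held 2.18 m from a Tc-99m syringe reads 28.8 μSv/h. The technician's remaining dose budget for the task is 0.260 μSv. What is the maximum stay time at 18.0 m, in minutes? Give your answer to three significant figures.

By the inverse-square law, rate at 18.0 m:
(2.18/18.0)² = 0.01467, so 28.8 × 0.01467 = 0.4225 μSv/h.
Stay time = 0.260 μSv ÷ 0.4225 μSv/h = 0.6154 h = 36.92 min.

36.9 min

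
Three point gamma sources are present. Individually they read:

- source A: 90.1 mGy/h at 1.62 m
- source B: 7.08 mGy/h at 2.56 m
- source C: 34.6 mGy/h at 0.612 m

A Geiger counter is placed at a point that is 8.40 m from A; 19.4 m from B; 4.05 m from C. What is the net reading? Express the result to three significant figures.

By superposition, sum each source's inverse-square contribution:
A: 90.1 × (1.62/8.40)² = 3.351 mGy/h
B: 7.08 × (2.56/19.4)² = 0.1233 mGy/h
C: 34.6 × (0.612/4.05)² = 0.7901 mGy/h
Total = 3.351 + 0.1233 + 0.7901 = 4.264 mGy/h.

4.26 mGy/h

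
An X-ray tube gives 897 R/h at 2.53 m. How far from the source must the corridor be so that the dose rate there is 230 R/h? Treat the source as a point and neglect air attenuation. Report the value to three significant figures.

5.00 m

Using I₁d₁² = I₂d₂², d₂ = d₁·√(I₁/I₂).
I₁/I₂ = 897/230 = 3.900, so d₂ = 2.53 × √3.900 = 4.996 m.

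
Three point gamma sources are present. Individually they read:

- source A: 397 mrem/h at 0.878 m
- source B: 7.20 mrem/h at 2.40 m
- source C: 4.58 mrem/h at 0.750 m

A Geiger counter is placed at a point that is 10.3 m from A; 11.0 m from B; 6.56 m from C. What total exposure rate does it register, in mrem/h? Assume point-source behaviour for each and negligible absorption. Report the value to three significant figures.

By superposition, sum each source's inverse-square contribution:
A: 397 × (0.878/10.3)² = 2.885 mrem/h
B: 7.20 × (2.40/11.0)² = 0.3427 mrem/h
C: 4.58 × (0.750/6.56)² = 0.05987 mrem/h
Total = 2.885 + 0.3427 + 0.05987 = 3.288 mrem/h.

3.29 mrem/h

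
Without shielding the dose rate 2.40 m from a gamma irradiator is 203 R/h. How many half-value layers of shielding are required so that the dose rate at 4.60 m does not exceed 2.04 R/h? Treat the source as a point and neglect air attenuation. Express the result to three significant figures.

At 4.60 m, distance alone gives 203 × (2.40/4.60)² = 203 × 0.2722 = 55.26 R/h.
Further attenuation needed: 55.26/2.04 = 27.09.
n = log₂(27.09) = 4.760 half-value layers.

4.76 half-value layers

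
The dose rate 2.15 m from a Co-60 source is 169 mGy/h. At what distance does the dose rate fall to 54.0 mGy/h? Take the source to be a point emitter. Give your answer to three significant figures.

3.80 m

Applying the 1/r² law, d₂ = d₁·√(I₁/I₂).
I₁/I₂ = 169/54.0 = 3.130, so d₂ = 2.15 × √3.130 = 3.804 m.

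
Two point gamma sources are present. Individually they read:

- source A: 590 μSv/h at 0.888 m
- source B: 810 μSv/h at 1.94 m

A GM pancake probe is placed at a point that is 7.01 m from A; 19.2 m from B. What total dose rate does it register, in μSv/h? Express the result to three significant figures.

17.7 μSv/h

By superposition, sum each source's inverse-square contribution:
A: 590 × (0.888/7.01)² = 9.468 μSv/h
B: 810 × (1.94/19.2)² = 8.270 μSv/h
Total = 9.468 + 8.270 = 17.74 μSv/h.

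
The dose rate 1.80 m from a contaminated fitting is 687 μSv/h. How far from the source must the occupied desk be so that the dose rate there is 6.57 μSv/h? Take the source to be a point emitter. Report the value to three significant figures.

By the inverse-square law, d₂ = d₁·√(I₁/I₂).
I₁/I₂ = 687/6.57 = 104.6, so d₂ = 1.80 × √104.6 = 18.41 m.

18.4 m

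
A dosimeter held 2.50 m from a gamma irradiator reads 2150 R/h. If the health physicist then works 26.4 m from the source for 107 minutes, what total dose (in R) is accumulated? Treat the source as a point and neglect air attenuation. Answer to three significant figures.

34.4 R

Applying the 1/r² law, rate at 26.4 m:
2150 × (2.50/26.4)² = 2150 × 0.008968 = 19.28 R/h.
Dose = rate × time = 19.28 R/h × 1.783 h = 34.38 R.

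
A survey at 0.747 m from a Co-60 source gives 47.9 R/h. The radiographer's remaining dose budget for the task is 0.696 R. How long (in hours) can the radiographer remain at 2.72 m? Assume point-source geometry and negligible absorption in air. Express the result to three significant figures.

0.193 h

Intensity scales as (d₁/d₂)², so rate at 2.72 m:
47.9 × (0.747/2.72)² = 47.9 × 0.07542 = 3.613 R/h.
Stay time = 0.696 R ÷ 3.613 R/h = 0.1926 h.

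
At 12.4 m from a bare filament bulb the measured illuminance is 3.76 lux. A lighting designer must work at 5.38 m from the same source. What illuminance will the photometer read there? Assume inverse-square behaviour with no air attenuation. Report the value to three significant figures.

20.0 lux

Applying the 1/r² law, scaling from 12.4 m to 5.38 m:
3.76 × (12.4/5.38)² = 3.76 × 5.312 = 19.97 lux.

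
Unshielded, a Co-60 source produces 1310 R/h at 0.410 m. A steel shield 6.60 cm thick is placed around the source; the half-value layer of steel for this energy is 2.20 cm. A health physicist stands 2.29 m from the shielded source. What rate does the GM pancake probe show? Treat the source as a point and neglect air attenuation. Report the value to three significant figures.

5.25 R/h

Distance alone: 1310 × (0.410/2.29)² = 1310 × 0.03206 = 42.00 R/h.
Shield: 6.60/2.20 = 3.000 half-value layers → attenuation 2^(−3.000) = 0.1250.
Combined: 42.00 × 0.1250 = 5.250 R/h.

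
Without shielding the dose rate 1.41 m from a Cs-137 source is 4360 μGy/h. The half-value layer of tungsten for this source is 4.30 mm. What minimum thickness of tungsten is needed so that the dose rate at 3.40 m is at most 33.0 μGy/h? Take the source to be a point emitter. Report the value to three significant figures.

At 3.40 m, distance alone gives (1.41/3.40)² = 0.1720, so 4360 × 0.1720 = 749.9 μGy/h.
Further attenuation needed: 749.9/33.0 = 22.72.
n = log₂(22.72) = 4.506 half-value layers.
Thickness = 4.506 × 4.30 mm = 19.38 mm.

19.4 mm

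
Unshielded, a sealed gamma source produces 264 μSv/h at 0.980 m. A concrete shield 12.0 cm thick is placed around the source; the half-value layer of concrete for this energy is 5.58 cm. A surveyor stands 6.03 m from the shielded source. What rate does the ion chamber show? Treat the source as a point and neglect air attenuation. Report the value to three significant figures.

Distance alone: (0.980/6.03)² = 0.02641, so 264 × 0.02641 = 6.972 μSv/h.
Shield: 12.0/5.58 = 2.151 half-value layers → attenuation 2^(−2.151) = 0.2252.
Combined: 6.972 × 0.2252 = 1.570 μSv/h.

1.57 μSv/h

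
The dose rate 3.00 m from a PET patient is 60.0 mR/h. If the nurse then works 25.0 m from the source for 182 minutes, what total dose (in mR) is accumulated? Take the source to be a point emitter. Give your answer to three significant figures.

Intensity scales as (d₁/d₂)², so rate at 25.0 m:
(3.00/25.0)² = 0.01440, so 60.0 × 0.01440 = 0.8640 mR/h.
Dose = rate × time = 0.8640 mR/h × 3.033 h = 2.621 mR.

2.62 mR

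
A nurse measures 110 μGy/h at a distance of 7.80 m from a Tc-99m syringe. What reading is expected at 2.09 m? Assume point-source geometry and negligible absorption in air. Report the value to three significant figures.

By the inverse-square law, the rate at 2.09 m is
110 × (7.80/2.09)² = 110 × 13.93 = 1532 μGy/h.

1530 μGy/h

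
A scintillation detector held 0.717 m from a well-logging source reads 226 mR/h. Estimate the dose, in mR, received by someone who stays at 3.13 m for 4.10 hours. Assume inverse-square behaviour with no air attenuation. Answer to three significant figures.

Intensity scales as (d₁/d₂)², so rate at 3.13 m:
(0.717/3.13)² = 0.05247, so 226 × 0.05247 = 11.86 mR/h.
Dose = rate × time = 11.86 mR/h × 4.100 h = 48.63 mR.

48.6 mR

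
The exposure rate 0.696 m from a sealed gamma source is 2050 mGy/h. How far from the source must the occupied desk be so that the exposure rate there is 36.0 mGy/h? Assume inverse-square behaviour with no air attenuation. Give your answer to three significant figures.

Using I₁d₁² = I₂d₂², d₂ = d₁·√(I₁/I₂).
I₁/I₂ = 2050/36.0 = 56.94, so d₂ = 0.696 × √56.94 = 5.252 m.

5.25 m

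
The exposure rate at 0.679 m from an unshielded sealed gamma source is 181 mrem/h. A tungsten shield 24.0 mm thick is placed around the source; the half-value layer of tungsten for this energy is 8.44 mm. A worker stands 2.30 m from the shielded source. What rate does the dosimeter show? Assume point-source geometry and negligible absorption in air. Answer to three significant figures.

2.20 mrem/h

Distance alone: 181 × (0.679/2.30)² = 181 × 0.08715 = 15.77 mrem/h.
Shield: 24.0/8.44 = 2.844 half-value layers → attenuation 2^(−2.844) = 0.1393.
Combined: 15.77 × 0.1393 = 2.197 mrem/h.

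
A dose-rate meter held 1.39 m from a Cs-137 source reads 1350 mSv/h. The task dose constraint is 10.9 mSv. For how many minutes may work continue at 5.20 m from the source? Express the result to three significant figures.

6.78 min

Using I₁d₁² = I₂d₂², rate at 5.20 m:
(1.39/5.20)² = 0.07145, so 1350 × 0.07145 = 96.46 mSv/h.
Stay time = 10.9 mSv ÷ 96.46 mSv/h = 0.1130 h = 6.780 min.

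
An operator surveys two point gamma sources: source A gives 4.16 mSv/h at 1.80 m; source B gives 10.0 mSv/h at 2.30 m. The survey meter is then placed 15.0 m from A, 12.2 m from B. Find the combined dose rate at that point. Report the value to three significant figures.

Each source contributes Iᵢ·(dᵢ/rᵢ)²; contributions add.
A: 4.16 × (1.80/15.0)² = 0.05990 mSv/h
B: 10.0 × (2.30/12.2)² = 0.3554 mSv/h
Total = 0.05990 + 0.3554 = 0.4153 mSv/h.

0.415 mSv/h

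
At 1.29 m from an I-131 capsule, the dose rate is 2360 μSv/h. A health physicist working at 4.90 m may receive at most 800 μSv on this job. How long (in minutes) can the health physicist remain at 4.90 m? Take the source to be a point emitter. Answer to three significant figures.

293 min

By the inverse-square law, rate at 4.90 m:
(1.29/4.90)² = 0.06931, so 2360 × 0.06931 = 163.6 μSv/h.
Stay time = 800 μSv ÷ 163.6 μSv/h = 4.890 h = 293.4 min.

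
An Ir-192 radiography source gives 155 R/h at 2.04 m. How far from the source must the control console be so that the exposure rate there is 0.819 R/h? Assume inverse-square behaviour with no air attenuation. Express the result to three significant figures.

Intensity scales as (d₁/d₂)², so d₂ = d₁·√(I₁/I₂).
I₁/I₂ = 155/0.819 = 189.3, so d₂ = 2.04 × √189.3 = 28.07 m.

28.1 m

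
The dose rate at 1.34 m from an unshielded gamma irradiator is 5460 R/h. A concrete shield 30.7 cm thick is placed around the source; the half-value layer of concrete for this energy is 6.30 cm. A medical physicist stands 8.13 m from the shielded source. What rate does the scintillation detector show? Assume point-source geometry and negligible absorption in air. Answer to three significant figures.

5.06 R/h

Distance alone: (1.34/8.13)² = 0.02717, so 5460 × 0.02717 = 148.3 R/h.
Shield: 30.7/6.30 = 4.873 half-value layers → attenuation 2^(−4.873) = 0.03413.
Combined: 148.3 × 0.03413 = 5.061 R/h.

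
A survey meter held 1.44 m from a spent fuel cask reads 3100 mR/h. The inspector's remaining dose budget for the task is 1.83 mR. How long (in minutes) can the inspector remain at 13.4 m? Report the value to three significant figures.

Since intensity falls as 1/r², rate at 13.4 m:
3100 × (1.44/13.4)² = 3100 × 0.01155 = 35.80 mR/h.
Stay time = 1.83 mR ÷ 35.80 mR/h = 0.05112 h = 3.067 min.

3.07 min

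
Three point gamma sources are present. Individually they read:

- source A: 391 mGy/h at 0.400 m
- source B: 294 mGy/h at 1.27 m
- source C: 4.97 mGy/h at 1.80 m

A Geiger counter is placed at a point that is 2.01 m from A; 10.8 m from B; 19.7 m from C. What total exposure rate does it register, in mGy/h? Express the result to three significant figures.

19.6 mGy/h

By superposition, sum each source's inverse-square contribution:
A: 391 × (0.400/2.01)² = 15.48 mGy/h
B: 294 × (1.27/10.8)² = 4.065 mGy/h
C: 4.97 × (1.80/19.7)² = 0.04149 mGy/h
Total = 15.48 + 4.065 + 0.04149 = 19.59 mGy/h.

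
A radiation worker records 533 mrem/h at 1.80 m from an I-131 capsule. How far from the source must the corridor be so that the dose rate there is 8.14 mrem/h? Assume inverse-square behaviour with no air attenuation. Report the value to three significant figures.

Intensity scales as (d₁/d₂)², so d₂ = d₁·√(I₁/I₂).
I₁/I₂ = 533/8.14 = 65.48, so d₂ = 1.80 × √65.48 = 14.57 m.

14.6 m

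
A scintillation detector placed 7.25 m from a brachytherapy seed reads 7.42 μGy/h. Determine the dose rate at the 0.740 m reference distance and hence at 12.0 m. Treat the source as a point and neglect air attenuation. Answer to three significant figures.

712 μGy/h; 2.71 μGy/h

By the inverse-square law,
At 0.740 m: (7.25/0.740)² = 95.99, so 7.42 × 95.99 = 712.2 μGy/h
At 12.0 m: (0.740/12.0)² = 0.003803, so 712.2 × 0.003803 = 2.708 μGy/h.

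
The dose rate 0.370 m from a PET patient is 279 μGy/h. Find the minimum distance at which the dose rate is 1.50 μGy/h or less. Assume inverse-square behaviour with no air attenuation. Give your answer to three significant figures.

5.05 m

Applying the 1/r² law, d₂ = d₁·√(I₁/I₂).
I₁/I₂ = 279/1.50 = 186.0, so d₂ = 0.370 × √186.0 = 5.046 m.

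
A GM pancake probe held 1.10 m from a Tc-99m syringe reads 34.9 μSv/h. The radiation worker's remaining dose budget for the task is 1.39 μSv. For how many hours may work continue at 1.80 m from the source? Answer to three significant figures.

Since intensity falls as 1/r², rate at 1.80 m:
34.9 × (1.10/1.80)² = 34.9 × 0.3735 = 13.04 μSv/h.
Stay time = 1.39 μSv ÷ 13.04 μSv/h = 0.1066 h.

0.107 h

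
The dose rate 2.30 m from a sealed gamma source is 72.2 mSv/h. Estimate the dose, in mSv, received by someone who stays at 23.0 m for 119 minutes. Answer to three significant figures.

1.43 mSv

Since intensity falls as 1/r², rate at 23.0 m:
72.2 × (2.30/23.0)² = 72.2 × 0.01000 = 0.7220 mSv/h.
Dose = rate × time = 0.7220 mSv/h × 1.983 h = 1.432 mSv.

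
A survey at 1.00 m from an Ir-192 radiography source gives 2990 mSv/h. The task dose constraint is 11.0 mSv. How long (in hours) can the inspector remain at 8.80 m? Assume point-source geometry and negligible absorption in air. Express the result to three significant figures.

0.285 h

Applying the 1/r² law, rate at 8.80 m:
(1.00/8.80)² = 0.01291, so 2990 × 0.01291 = 38.60 mSv/h.
Stay time = 11.0 mSv ÷ 38.60 mSv/h = 0.2850 h.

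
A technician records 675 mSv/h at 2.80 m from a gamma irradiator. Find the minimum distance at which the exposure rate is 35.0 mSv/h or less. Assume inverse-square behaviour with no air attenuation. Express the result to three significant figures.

Applying the 1/r² law, d₂ = d₁·√(I₁/I₂).
I₁/I₂ = 675/35.0 = 19.29, so d₂ = 2.80 × √19.29 = 12.30 m.

12.3 m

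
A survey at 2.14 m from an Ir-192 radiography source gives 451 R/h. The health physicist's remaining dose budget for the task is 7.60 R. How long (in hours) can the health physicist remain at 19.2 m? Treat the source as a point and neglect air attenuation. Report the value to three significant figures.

1.36 h

Applying the 1/r² law, rate at 19.2 m:
451 × (2.14/19.2)² = 451 × 0.01242 = 5.601 R/h.
Stay time = 7.60 R ÷ 5.601 R/h = 1.357 h.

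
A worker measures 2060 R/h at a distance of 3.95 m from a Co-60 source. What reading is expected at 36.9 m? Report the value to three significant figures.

Using I₁d₁² = I₂d₂², the rate at 36.9 m is
2060 × (3.95/36.9)² = 2060 × 0.01146 = 23.61 R/h.

23.6 R/h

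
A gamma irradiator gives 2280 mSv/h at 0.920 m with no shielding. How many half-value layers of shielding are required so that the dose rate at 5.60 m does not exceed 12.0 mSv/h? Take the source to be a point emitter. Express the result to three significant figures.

2.36 half-value layers

At 5.60 m, distance alone gives 2280 × (0.920/5.60)² = 2280 × 0.02699 = 61.54 mSv/h.
Further attenuation needed: 61.54/12.0 = 5.128.
n = log₂(5.128) = 2.358 half-value layers.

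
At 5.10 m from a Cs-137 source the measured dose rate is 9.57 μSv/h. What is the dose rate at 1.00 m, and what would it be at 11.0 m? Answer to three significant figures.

Applying the 1/r² law,
At 1.00 m: (5.10/1.00)² = 26.01, so 9.57 × 26.01 = 248.9 μSv/h
At 11.0 m: 248.9 × (1.00/11.0)² = 248.9 × 0.008264 = 2.057 μSv/h.

249 μSv/h; 2.06 μSv/h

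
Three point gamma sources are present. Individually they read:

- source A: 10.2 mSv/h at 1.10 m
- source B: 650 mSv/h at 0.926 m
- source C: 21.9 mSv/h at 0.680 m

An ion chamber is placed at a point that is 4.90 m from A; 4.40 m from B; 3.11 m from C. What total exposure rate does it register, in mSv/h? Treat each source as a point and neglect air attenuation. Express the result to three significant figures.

30.4 mSv/h

Each source contributes Iᵢ·(dᵢ/rᵢ)²; contributions add.
A: 10.2 × (1.10/4.90)² = 0.5140 mSv/h
B: 650 × (0.926/4.40)² = 28.79 mSv/h
C: 21.9 × (0.680/3.11)² = 1.047 mSv/h
Total = 0.5140 + 28.79 + 1.047 = 30.35 mSv/h.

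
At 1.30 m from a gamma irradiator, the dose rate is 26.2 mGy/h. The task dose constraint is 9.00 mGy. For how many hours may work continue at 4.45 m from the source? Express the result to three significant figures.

4.03 h

Applying the 1/r² law, rate at 4.45 m:
26.2 × (1.30/4.45)² = 26.2 × 0.08534 = 2.236 mGy/h.
Stay time = 9.00 mGy ÷ 2.236 mGy/h = 4.025 h.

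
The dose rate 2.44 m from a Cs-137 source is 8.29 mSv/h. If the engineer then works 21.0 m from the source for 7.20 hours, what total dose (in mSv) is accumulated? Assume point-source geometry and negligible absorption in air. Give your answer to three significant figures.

0.806 mSv

Intensity scales as (d₁/d₂)², so rate at 21.0 m:
8.29 × (2.44/21.0)² = 8.29 × 0.01350 = 0.1119 mSv/h.
Dose = rate × time = 0.1119 mSv/h × 7.200 h = 0.8057 mSv.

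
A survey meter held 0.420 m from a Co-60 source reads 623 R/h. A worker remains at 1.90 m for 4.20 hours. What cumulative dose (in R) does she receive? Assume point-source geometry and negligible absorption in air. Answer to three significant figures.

Using I₁d₁² = I₂d₂², rate at 1.90 m:
(0.420/1.90)² = 0.04886, so 623 × 0.04886 = 30.44 R/h.
Dose = rate × time = 30.44 R/h × 4.200 h = 127.8 R.

128 R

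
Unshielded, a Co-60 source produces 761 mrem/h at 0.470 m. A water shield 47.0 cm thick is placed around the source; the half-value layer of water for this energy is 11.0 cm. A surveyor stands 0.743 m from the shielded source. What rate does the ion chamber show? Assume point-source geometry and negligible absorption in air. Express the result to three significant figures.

Distance alone: (0.470/0.743)² = 0.4001, so 761 × 0.4001 = 304.5 mrem/h.
Shield: 47.0/11.0 = 4.273 half-value layers → attenuation 2^(−4.273) = 0.05172.
Combined: 304.5 × 0.05172 = 15.75 mrem/h.

15.8 mrem/h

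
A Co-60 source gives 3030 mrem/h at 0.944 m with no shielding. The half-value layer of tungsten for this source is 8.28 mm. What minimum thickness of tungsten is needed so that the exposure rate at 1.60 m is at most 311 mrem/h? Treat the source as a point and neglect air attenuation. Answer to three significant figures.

At 1.60 m, distance alone gives 3030 × (0.944/1.60)² = 3030 × 0.3481 = 1055 mrem/h.
Further attenuation needed: 1055/311 = 3.392.
n = log₂(3.392) = 1.762 half-value layers.
Thickness = 1.762 × 8.28 mm = 14.59 mm.

14.6 mm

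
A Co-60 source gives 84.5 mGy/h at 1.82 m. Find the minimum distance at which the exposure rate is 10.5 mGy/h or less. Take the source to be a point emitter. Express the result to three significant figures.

By the inverse-square law, d₂ = d₁·√(I₁/I₂).
I₁/I₂ = 84.5/10.5 = 8.048, so d₂ = 1.82 × √8.048 = 5.163 m.

5.16 m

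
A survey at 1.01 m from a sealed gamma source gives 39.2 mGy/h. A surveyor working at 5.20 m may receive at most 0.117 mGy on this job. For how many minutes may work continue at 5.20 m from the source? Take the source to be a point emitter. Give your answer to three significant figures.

Using I₁d₁² = I₂d₂², rate at 5.20 m:
(1.01/5.20)² = 0.03773, so 39.2 × 0.03773 = 1.479 mGy/h.
Stay time = 0.117 mGy ÷ 1.479 mGy/h = 0.07911 h = 4.747 min.

4.75 min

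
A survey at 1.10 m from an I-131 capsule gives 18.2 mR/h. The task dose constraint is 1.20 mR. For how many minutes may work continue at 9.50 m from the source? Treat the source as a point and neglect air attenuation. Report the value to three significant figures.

295 min

Since intensity falls as 1/r², rate at 9.50 m:
(1.10/9.50)² = 0.01341, so 18.2 × 0.01341 = 0.2441 mR/h.
Stay time = 1.20 mR ÷ 0.2441 mR/h = 4.916 h = 295.0 min.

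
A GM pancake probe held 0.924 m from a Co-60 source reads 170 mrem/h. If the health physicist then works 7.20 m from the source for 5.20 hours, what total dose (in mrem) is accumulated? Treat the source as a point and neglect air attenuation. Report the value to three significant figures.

By the inverse-square law, rate at 7.20 m:
170 × (0.924/7.20)² = 170 × 0.01647 = 2.800 mrem/h.
Dose = rate × time = 2.800 mrem/h × 5.200 h = 14.56 mrem.

14.6 mrem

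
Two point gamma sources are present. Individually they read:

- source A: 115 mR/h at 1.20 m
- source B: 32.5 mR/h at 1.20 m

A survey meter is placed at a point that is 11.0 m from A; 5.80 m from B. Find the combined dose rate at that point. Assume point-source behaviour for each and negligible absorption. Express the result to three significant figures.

2.76 mR/h

Each source contributes Iᵢ·(dᵢ/rᵢ)²; contributions add.
A: 115 × (1.20/11.0)² = 1.369 mR/h
B: 32.5 × (1.20/5.80)² = 1.391 mR/h
Total = 1.369 + 1.391 = 2.760 mR/h.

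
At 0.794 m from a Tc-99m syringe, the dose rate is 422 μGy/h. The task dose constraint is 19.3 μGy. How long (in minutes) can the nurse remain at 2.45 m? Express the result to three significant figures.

Intensity scales as (d₁/d₂)², so rate at 2.45 m:
(0.794/2.45)² = 0.1050, so 422 × 0.1050 = 44.31 μGy/h.
Stay time = 19.3 μGy ÷ 44.31 μGy/h = 0.4356 h = 26.14 min.

26.1 min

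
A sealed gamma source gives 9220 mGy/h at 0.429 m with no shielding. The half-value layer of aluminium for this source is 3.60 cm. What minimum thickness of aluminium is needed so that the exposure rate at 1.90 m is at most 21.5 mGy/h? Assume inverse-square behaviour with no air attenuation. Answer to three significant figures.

At 1.90 m, distance alone gives (0.429/1.90)² = 0.05098, so 9220 × 0.05098 = 470.0 mGy/h.
Further attenuation needed: 470.0/21.5 = 21.86.
n = log₂(21.86) = 4.450 half-value layers.
Thickness = 4.450 × 3.60 cm = 16.02 cm.

16.0 cm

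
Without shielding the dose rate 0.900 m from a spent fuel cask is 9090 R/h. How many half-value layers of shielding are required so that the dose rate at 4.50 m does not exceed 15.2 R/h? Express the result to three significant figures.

At 4.50 m, distance alone gives (0.900/4.50)² = 0.04000, so 9090 × 0.04000 = 363.6 R/h.
Further attenuation needed: 363.6/15.2 = 23.92.
n = log₂(23.92) = 4.580 half-value layers.

4.58 half-value layers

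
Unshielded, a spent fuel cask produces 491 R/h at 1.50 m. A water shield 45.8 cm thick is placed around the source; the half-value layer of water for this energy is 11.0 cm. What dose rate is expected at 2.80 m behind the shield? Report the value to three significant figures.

Distance alone: 491 × (1.50/2.80)² = 491 × 0.2870 = 140.9 R/h.
Shield: 45.8/11.0 = 4.164 half-value layers → attenuation 2^(−4.164) = 0.05578.
Combined: 140.9 × 0.05578 = 7.859 R/h.

7.86 R/h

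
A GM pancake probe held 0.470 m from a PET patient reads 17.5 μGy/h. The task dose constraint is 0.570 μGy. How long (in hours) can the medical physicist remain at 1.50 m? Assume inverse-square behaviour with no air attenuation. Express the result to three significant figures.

0.332 h

Since intensity falls as 1/r², rate at 1.50 m:
17.5 × (0.470/1.50)² = 17.5 × 0.09818 = 1.718 μGy/h.
Stay time = 0.570 μGy ÷ 1.718 μGy/h = 0.3318 h.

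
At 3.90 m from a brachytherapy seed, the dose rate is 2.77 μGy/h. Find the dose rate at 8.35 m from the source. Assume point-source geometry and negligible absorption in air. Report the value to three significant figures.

0.604 μGy/h

Using I₁d₁² = I₂d₂², the rate at 8.35 m is
(3.90/8.35)² = 0.2182, so 2.77 × 0.2182 = 0.6044 μGy/h.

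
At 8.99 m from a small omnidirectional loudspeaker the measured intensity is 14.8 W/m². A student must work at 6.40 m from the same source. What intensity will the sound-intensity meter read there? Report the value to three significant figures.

Since intensity falls as 1/r², scaling from 8.99 m to 6.40 m:
14.8 × (8.99/6.40)² = 14.8 × 1.973 = 29.20 W/m².

29.2 W/m²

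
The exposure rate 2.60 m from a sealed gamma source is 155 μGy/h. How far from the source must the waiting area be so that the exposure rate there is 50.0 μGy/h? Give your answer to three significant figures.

Since intensity falls as 1/r², d₂ = d₁·√(I₁/I₂).
I₁/I₂ = 155/50.0 = 3.100, so d₂ = 2.60 × √3.100 = 4.578 m.

4.58 m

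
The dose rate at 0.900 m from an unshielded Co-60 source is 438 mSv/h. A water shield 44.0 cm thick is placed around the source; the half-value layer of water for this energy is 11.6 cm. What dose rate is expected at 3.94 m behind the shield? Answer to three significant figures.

1.65 mSv/h

Distance alone: (0.900/3.94)² = 0.05218, so 438 × 0.05218 = 22.85 mSv/h.
Shield: 44.0/11.6 = 3.793 half-value layers → attenuation 2^(−3.793) = 0.07214.
Combined: 22.85 × 0.07214 = 1.648 mSv/h.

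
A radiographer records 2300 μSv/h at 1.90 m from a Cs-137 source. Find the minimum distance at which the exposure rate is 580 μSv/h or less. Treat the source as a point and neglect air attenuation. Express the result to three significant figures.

Using I₁d₁² = I₂d₂², d₂ = d₁·√(I₁/I₂).
I₁/I₂ = 2300/580 = 3.966, so d₂ = 1.90 × √3.966 = 3.784 m.

3.78 m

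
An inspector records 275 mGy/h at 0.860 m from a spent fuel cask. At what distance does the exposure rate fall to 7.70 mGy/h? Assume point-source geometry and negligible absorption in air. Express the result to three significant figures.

Applying the 1/r² law, d₂ = d₁·√(I₁/I₂).
I₁/I₂ = 275/7.70 = 35.71, so d₂ = 0.860 × √35.71 = 5.139 m.

5.14 m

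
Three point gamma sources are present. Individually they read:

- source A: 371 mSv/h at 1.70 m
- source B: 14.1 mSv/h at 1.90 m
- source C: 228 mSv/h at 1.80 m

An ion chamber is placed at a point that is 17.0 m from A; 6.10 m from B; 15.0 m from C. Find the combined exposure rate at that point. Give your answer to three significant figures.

8.36 mSv/h

Each source contributes Iᵢ·(dᵢ/rᵢ)²; contributions add.
A: 371 × (1.70/17.0)² = 3.710 mSv/h
B: 14.1 × (1.90/6.10)² = 1.368 mSv/h
C: 228 × (1.80/15.0)² = 3.283 mSv/h
Total = 3.710 + 1.368 + 3.283 = 8.361 mSv/h.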